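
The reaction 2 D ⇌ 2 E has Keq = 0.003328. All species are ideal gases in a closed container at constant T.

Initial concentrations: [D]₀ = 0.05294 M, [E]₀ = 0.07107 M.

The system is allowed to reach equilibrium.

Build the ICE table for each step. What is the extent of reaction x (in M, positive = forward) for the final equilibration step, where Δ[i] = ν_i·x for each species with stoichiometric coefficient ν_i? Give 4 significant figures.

x = -0.03215 M

Q₀ = 1.802 vs Keq = 0.003328 ⇒ Q>K, reverse
Step 1:
                   D          E
  I          0.05294    0.07107
  C          0.06431   -0.06431
  E           0.1172   0.006764
  solve Keq expr → x = -0.03215; check Q = 0.003328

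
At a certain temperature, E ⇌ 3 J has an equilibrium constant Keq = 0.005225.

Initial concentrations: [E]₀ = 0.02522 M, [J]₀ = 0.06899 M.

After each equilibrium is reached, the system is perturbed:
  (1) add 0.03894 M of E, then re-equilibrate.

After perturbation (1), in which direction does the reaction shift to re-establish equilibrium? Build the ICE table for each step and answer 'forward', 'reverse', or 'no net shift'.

Q₀ = 0.01302 vs Keq = 0.005225 ⇒ Q>K, reverse
Step 1:
                    E           J
  init        0.02522     0.06899
  Δ          0.004983    -0.01495
  eq           0.0302     0.05404
  solve Keq expr → x = -0.004983; check Q = 0.005225
Then add 0.03894 M of E.
Step 2:
                    E           J
  init        0.06914     0.05404
  Δ         -0.005126     0.01538
  eq          0.06402     0.06942
  solve Keq expr → x = 0.005126; check Q = 0.005225

Direction: forward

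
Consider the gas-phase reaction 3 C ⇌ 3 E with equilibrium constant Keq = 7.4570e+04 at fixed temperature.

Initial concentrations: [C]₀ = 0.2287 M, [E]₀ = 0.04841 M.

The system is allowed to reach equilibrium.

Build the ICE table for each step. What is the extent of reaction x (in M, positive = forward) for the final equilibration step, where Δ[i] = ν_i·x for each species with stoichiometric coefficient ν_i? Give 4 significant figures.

x = 0.07409 M

Q₀ = 0.009484 vs Keq = 7.4570e+04 ⇒ Q<K, forward
Step 1:
                  C         E
  init       0.2287   0.04841
  Δ         -0.2223    0.2223
  eq       0.006431    0.2707
  solve Keq expr → x = 0.07409; check Q = 7.4570e+04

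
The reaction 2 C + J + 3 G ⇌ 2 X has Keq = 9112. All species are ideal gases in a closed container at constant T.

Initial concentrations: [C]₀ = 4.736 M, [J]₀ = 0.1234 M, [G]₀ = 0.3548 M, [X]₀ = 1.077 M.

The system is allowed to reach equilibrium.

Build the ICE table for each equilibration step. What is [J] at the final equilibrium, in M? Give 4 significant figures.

Q₀ = 9.383 vs Keq = 9112 ⇒ Q<K, forward
Step 1:
                    C           J           G           X
  init          4.736      0.1234      0.3548       1.077
  Δ           -0.1915    -0.09573     -0.2872      0.1915
  eq            4.545     0.02767     0.06761       1.268
  solve Keq expr → x = 0.09573; check Q = 9112

[J]_eq = 0.02767 M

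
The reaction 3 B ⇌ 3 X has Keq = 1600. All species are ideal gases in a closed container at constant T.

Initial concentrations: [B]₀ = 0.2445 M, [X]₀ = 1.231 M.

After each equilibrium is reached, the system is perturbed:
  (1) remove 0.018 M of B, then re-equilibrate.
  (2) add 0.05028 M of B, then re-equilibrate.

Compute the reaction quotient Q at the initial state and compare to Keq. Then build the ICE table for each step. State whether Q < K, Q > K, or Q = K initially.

Q₀ = 127.6 vs Keq = 1600 ⇒ Q<K, forward
Step 1:
                   B          X
  I           0.2445      1.231
  C          -0.1283     0.1283
  E           0.1162      1.359
  solve Keq expr → x = 0.04276; check Q = 1600
Then remove 0.018 M of B.
Step 2:
                   B          X
  I          0.09822      1.359
  C          0.01658   -0.01658
  E           0.1148      1.343
  solve Keq expr → x = -0.005527; check Q = 1600
Then add 0.05028 M of B.
Step 3:
                   B          X
  I           0.1651      1.343
  C         -0.04632    0.04632
  E           0.1188      1.389
  solve Keq expr → x = 0.01544; check Q = 1600

Q₀ = 127.6; Q < K (proceeds forward)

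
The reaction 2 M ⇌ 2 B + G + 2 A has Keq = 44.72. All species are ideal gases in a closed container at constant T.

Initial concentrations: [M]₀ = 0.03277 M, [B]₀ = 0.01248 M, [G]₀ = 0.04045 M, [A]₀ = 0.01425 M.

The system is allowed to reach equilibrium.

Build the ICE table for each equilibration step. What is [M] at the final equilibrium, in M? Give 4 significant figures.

Q₀ = 1.1913e-06 vs Keq = 44.72 ⇒ Q<K, forward
Step 1:
                   M          B          G          A
  Initial    0.03277    0.01248    0.04045    0.01425
  Change    -0.03269    0.03269    0.01635    0.03269
  Equil   7.5577e-05    0.04517     0.0568    0.04694
  solve Keq expr → x = 0.01635; check Q = 44.72

[M]_eq = 7.5577e-05 M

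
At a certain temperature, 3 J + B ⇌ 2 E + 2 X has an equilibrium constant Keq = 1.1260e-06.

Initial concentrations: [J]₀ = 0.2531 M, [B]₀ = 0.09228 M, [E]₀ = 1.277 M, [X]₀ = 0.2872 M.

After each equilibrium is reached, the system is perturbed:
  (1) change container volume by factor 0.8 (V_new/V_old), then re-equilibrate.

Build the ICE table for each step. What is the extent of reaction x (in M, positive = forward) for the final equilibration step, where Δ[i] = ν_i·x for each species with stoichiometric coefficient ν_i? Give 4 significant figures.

Q₀ = 89.9 vs Keq = 1.1260e-06 ⇒ Q>K, reverse
Step 1:
                  J         B         E         X
  I          0.2531   0.09228     1.277    0.2872
  C          0.4304    0.1435   -0.2869   -0.2869
  E          0.6835    0.2357    0.9901 2.9402e-04
  solve Keq expr → x = -0.1435; check Q = 1.1260e-06
Then change container volume by factor 0.8 (V_new/V_old).
Step 2:
                  J         B         E         X
  I          0.8543    0.2947     1.238 3.6752e-04
  C               0         0         0         0
  E          0.8543    0.2947     1.238 3.6752e-04
  solve Keq expr → x = 0; check Q = 1.1260e-06

x = 0 M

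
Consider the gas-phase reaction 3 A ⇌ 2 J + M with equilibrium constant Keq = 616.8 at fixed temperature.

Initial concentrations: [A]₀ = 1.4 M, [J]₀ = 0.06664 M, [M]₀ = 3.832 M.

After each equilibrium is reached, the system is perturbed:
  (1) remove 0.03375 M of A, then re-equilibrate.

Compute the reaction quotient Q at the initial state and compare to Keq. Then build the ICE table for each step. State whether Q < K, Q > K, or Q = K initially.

Q₀ = 0.006202 vs Keq = 616.8 ⇒ Q<K, forward
Step 1:
                  A         J         M
  init          1.4   0.06664     3.832
  Δ          -1.225    0.8166    0.4083
  eq          0.175    0.8833      4.24
  solve Keq expr → x = 0.4083; check Q = 616.8
Then remove 0.03375 M of A.
Step 2:
                  A         J         M
  init       0.1413    0.8833      4.24
  Δ         0.03088  -0.02059  -0.01029
  eq         0.1722    0.8627      4.23
  solve Keq expr → x = -0.01029; check Q = 616.8

Q₀ = 0.006202; Q < K (proceeds forward)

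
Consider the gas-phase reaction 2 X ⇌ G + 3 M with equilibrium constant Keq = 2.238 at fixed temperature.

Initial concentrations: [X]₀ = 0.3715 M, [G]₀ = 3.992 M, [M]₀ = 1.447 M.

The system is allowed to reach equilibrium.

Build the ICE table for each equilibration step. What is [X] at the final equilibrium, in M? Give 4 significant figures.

[X]_eq = 0.8378 M

Q₀ = 87.64 vs Keq = 2.238 ⇒ Q>K, reverse
Step 1:
                  X         G         M
  init       0.3715     3.992     1.447
  Δ          0.4663   -0.2331   -0.6994
  eq         0.8378     3.759    0.7476
  solve Keq expr → x = -0.2331; check Q = 2.238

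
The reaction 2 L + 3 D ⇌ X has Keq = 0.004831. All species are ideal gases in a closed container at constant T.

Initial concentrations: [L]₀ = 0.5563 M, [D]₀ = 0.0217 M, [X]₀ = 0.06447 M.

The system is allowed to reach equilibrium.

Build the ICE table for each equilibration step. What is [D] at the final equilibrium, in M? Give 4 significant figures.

Q₀ = 2.0387e+04 vs Keq = 0.004831 ⇒ Q>K, reverse
Step 1:
                  L         D         X
  init       0.5563    0.0217   0.06447
  Δ          0.1289    0.1933  -0.06445
  eq         0.6852     0.215 2.2555e-05
  solve Keq expr → x = -0.06445; check Q = 0.004831

[D]_eq = 0.215 M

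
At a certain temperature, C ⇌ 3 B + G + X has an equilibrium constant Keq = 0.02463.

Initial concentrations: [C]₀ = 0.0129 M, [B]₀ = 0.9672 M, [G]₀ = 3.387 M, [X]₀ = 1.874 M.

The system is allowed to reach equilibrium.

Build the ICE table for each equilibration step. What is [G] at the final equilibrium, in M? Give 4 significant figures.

Q₀ = 445.2 vs Keq = 0.02463 ⇒ Q>K, reverse
Step 1:
                    C           B           G           X
  init         0.0129      0.9672       3.387       1.874
  Δ            0.2844     -0.8531     -0.2844     -0.2844
  eq           0.2973      0.1141       3.103        1.59
  solve Keq expr → x = -0.2844; check Q = 0.02463

[G]_eq = 3.103 M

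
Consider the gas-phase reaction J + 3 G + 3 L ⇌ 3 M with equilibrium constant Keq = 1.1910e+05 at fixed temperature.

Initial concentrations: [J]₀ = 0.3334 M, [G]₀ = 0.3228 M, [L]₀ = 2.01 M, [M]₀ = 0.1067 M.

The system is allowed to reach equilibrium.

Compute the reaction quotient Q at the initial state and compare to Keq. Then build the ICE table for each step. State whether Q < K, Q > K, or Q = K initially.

Q₀ = 0.01334 vs Keq = 1.1910e+05 ⇒ Q<K, forward
Step 1:
                    J           G           L           M
  Initial      0.3334      0.3228        2.01      0.1067
  Change      -0.1048     -0.3145     -0.3145      0.3145
  Equil        0.2286    0.008259       1.695      0.4212
  solve Keq expr → x = 0.1048; check Q = 1.1910e+05

Q₀ = 0.01334; Q < K (proceeds forward)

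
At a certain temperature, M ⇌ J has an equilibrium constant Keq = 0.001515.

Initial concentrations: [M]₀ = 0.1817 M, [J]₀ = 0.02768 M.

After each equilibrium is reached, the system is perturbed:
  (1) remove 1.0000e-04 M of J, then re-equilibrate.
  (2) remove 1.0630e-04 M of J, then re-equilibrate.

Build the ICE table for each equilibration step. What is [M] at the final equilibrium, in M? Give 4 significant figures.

[M]_eq = 0.2089 M

Q₀ = 0.1523 vs Keq = 0.001515 ⇒ Q>K, reverse
Step 1:
                    M           J
  init         0.1817     0.02768
  Δ           0.02736    -0.02736
  eq           0.2091  3.1673e-04
  solve Keq expr → x = -0.02736; check Q = 0.001515
Then remove 1.0000e-04 M of J.
Step 2:
                    M           J
  init         0.2091  2.1673e-04
  Δ       -9.9849e-05  9.9849e-05
  eq            0.209  3.1658e-04
  solve Keq expr → x = 9.9849e-05; check Q = 0.001515
Then remove 1.0630e-04 M of J.
Step 3:
                    M           J
  init          0.209  2.1028e-04
  Δ       -1.0614e-04  1.0614e-04
  eq           0.2089  3.1642e-04
  solve Keq expr → x = 1.0614e-04; check Q = 0.001515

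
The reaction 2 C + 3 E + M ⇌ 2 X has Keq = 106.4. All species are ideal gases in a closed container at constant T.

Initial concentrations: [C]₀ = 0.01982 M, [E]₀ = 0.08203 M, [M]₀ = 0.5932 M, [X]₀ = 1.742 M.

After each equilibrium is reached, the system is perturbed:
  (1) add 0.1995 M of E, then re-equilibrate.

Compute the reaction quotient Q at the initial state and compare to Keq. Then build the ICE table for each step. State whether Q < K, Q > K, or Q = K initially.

Q₀ = 2.3592e+07; Q > K (proceeds reverse)

Q₀ = 2.3592e+07 vs Keq = 106.4 ⇒ Q>K, reverse
Step 1:
                  C         E         M         X
  I         0.01982   0.08203    0.5932     1.742
  C          0.3332    0.4998    0.1666   -0.3332
  E           0.353    0.5818    0.7598     1.409
  solve Keq expr → x = -0.1666; check Q = 106.4
Then add 0.1995 M of E.
Step 2:
                  C         E         M         X
  I           0.353    0.7813    0.7598     1.409
  C        -0.06137  -0.09205  -0.03068   0.06137
  E          0.2917    0.6893    0.7291      1.47
  solve Keq expr → x = 0.03068; check Q = 106.4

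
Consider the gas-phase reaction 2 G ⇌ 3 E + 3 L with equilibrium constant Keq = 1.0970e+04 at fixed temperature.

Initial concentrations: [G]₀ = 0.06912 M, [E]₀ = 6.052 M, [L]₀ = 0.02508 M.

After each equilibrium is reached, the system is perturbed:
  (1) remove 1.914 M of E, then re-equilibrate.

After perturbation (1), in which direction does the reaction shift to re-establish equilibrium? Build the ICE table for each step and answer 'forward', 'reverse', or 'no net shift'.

Direction: forward

Q₀ = 0.7319 vs Keq = 1.0970e+04 ⇒ Q<K, forward
Step 1:
                    G           E           L
  I           0.06912       6.052     0.02508
  C          -0.06309     0.09464     0.09464
  E          0.006027       6.147      0.1197
  solve Keq expr → x = 0.03155; check Q = 1.0970e+04
Then remove 1.914 M of E.
Step 2:
                    G           E           L
  I          0.006027       4.233      0.1197
  C         -0.002421    0.003631    0.003631
  E          0.003606       4.236      0.1234
  solve Keq expr → x = 0.00121; check Q = 1.0970e+04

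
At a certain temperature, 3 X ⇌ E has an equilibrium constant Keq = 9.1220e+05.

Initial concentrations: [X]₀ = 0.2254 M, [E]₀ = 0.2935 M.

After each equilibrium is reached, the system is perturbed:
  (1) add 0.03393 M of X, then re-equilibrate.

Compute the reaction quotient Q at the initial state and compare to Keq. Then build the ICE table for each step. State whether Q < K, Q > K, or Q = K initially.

Q₀ = 25.63; Q < K (proceeds forward)

Q₀ = 25.63 vs Keq = 9.1220e+05 ⇒ Q<K, forward
Step 1:
                   X          E
  Initial     0.2254     0.2935
  Change      -0.218    0.07267
  Equil     0.007377     0.3662
  solve Keq expr → x = 0.07267; check Q = 9.1220e+05
Then add 0.03393 M of X.
Step 2:
                   X          E
  Initial    0.04131     0.3662
  Change    -0.03385    0.01128
  Equil     0.007452     0.3775
  solve Keq expr → x = 0.01128; check Q = 9.1220e+05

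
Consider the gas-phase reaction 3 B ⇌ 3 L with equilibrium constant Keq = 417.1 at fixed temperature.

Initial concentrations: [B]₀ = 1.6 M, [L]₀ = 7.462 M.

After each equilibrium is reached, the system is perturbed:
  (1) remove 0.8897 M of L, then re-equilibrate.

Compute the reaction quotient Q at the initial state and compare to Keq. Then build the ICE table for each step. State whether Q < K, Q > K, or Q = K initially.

Q₀ = 101.4; Q < K (proceeds forward)

Q₀ = 101.4 vs Keq = 417.1 ⇒ Q<K, forward
Step 1:
                   B          L
  I              1.6      7.462
  C          -0.5303     0.5303
  E             1.07      7.992
  solve Keq expr → x = 0.1768; check Q = 417.1
Then remove 0.8897 M of L.
Step 2:
                   B          L
  I             1.07      7.103
  C           -0.105      0.105
  E           0.9647      7.208
  solve Keq expr → x = 0.03501; check Q = 417.1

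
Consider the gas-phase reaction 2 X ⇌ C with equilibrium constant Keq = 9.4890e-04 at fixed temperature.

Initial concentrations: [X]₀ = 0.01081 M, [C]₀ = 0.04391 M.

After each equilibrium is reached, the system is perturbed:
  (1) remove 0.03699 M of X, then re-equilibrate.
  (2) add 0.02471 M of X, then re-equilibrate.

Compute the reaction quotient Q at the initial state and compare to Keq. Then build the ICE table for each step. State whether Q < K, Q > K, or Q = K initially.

Q₀ = 375.8; Q > K (proceeds reverse)

Q₀ = 375.8 vs Keq = 9.4890e-04 ⇒ Q>K, reverse
Step 1:
                  X         C
  I         0.01081   0.04391
  C          0.0878   -0.0439
  E         0.09861 9.2273e-06
  solve Keq expr → x = -0.0439; check Q = 9.4890e-04
Then remove 0.03699 M of X.
Step 2:
                  X         C
  I         0.06162 9.2273e-06
  C       1.1246e-05 -5.6228e-06
  E         0.06163 3.6045e-06
  solve Keq expr → x = -5.6228e-06; check Q = 9.4890e-04
Then add 0.02471 M of X.
Step 3:
                  X         C
  I         0.08634 3.6045e-06
  C       -6.9370e-06 3.4685e-06
  E         0.08634 7.0730e-06
  solve Keq expr → x = 3.4685e-06; check Q = 9.4890e-04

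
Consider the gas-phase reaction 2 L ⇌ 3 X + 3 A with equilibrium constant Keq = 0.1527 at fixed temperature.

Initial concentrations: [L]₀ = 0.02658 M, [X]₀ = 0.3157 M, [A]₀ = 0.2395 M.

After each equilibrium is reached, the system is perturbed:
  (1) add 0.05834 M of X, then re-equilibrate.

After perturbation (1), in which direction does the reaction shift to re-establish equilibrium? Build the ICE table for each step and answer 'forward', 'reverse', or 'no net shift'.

Q₀ = 0.6118 vs Keq = 0.1527 ⇒ Q>K, reverse
Step 1:
                   L          X          A
  init       0.02658     0.3157     0.2395
  Δ          0.01471   -0.02206   -0.02206
  eq         0.04129     0.2936     0.2174
  solve Keq expr → x = -0.007353; check Q = 0.1527
Then add 0.05834 M of X.
Step 2:
                   L          X          A
  init       0.04129      0.352     0.2174
  Δ         0.006883   -0.01033   -0.01033
  eq         0.04817     0.3417     0.2071
  solve Keq expr → x = -0.003442; check Q = 0.1527

Direction: reverse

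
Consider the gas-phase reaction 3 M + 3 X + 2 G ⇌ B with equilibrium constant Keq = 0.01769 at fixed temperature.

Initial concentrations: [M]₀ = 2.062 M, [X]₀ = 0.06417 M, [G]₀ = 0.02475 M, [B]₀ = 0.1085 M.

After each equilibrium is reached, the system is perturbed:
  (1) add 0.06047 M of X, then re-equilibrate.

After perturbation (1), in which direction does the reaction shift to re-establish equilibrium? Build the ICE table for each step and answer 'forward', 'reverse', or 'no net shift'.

Q₀ = 7.6457e+04 vs Keq = 0.01769 ⇒ Q>K, reverse
Step 1:
                  M         X         G         B
  Initial     2.062   0.06417   0.02475    0.1085
  Change     0.3231    0.3231    0.2154   -0.1077
  Equil       2.385    0.3873    0.2401 8.0386e-04
  solve Keq expr → x = -0.1077; check Q = 0.01769
Then add 0.06047 M of X.
Step 2:
                  M         X         G         B
  Initial     2.385    0.4477    0.2401 8.0386e-04
  Change  -0.001253 -0.001253 -8.3510e-04 4.1755e-04
  Equil       2.384    0.4465    0.2393  0.001221
  solve Keq expr → x = 4.1755e-04; check Q = 0.01769

Direction: forward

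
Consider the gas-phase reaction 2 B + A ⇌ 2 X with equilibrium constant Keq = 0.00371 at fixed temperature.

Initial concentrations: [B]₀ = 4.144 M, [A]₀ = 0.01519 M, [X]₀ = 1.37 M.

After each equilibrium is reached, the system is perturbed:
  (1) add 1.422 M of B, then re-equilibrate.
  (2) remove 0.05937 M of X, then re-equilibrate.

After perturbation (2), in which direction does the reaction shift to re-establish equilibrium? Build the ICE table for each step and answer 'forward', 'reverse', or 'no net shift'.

Q₀ = 7.195 vs Keq = 0.00371 ⇒ Q>K, reverse
Step 1:
                   B          A          X
  I            4.144    0.01519       1.37
  C            1.126      0.563     -1.126
  E             5.27     0.5782     0.2441
  solve Keq expr → x = -0.563; check Q = 0.00371
Then add 1.422 M of B.
Step 2:
                   B          A          X
  I            6.692     0.5782     0.2441
  C         -0.05577   -0.02789    0.05577
  E            6.636     0.5503     0.2998
  solve Keq expr → x = 0.02789; check Q = 0.00371
Then remove 0.05937 M of X.
Step 3:
                   B          A          X
  I            6.636     0.5503     0.2405
  C         -0.05023   -0.02512    0.05023
  E            6.586     0.5252     0.2907
  solve Keq expr → x = 0.02512; check Q = 0.00371

Direction: forward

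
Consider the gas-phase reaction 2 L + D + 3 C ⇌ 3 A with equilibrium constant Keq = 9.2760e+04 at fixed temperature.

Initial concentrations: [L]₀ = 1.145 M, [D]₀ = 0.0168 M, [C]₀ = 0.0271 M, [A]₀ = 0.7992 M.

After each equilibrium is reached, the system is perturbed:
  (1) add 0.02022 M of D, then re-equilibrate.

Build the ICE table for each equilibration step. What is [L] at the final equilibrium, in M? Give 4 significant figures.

[L]_eq = 1.157 M

Q₀ = 1.1645e+06 vs Keq = 9.2760e+04 ⇒ Q>K, reverse
Step 1:
                  L         D         C         A
  I           1.145    0.0168    0.0271    0.7992
  C         0.01704  0.008519   0.02556  -0.02556
  E           1.162   0.02532   0.05266    0.7736
  solve Keq expr → x = -0.008519; check Q = 9.2760e+04
Then add 0.02022 M of D.
Step 2:
                  L         D         C         A
  I           1.162   0.04554   0.05266    0.7736
  C       -0.005269 -0.002634 -0.007903  0.007903
  E           1.157    0.0429   0.04475    0.7815
  solve Keq expr → x = 0.002634; check Q = 9.2760e+04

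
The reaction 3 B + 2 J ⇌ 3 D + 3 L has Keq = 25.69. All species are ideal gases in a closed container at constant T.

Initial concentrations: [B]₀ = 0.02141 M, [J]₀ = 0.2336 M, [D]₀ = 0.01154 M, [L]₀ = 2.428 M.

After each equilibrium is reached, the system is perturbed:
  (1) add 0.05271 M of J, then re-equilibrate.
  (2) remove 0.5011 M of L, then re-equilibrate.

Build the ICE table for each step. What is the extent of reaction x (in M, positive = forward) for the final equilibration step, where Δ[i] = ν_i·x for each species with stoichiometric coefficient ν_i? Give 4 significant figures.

x = 5.8318e-04 M

Q₀ = 41.07 vs Keq = 25.69 ⇒ Q>K, reverse
Step 1:
                  B         J         D         L
  Initial   0.02141    0.2336   0.01154     2.428
  Change   0.001125 7.5019e-04 -0.001125 -0.001125
  Equil     0.02254    0.2344   0.01041     2.427
  solve Keq expr → x = -3.7510e-04; check Q = 25.69
Then add 0.05271 M of J.
Step 2:
                  B         J         D         L
  Initial   0.02254    0.2871   0.01041     2.427
  Change  -9.7219e-04 -6.4812e-04 9.7219e-04 9.7219e-04
  Equil     0.02156    0.2864   0.01139     2.428
  solve Keq expr → x = 3.2406e-04; check Q = 25.69
Then remove 0.5011 M of L.
Step 3:
                  B         J         D         L
  Initial   0.02156    0.2864   0.01139     1.927
  Change   -0.00175 -0.001166   0.00175   0.00175
  Equil     0.01981    0.2852   0.01314     1.928
  solve Keq expr → x = 5.8318e-04; check Q = 25.69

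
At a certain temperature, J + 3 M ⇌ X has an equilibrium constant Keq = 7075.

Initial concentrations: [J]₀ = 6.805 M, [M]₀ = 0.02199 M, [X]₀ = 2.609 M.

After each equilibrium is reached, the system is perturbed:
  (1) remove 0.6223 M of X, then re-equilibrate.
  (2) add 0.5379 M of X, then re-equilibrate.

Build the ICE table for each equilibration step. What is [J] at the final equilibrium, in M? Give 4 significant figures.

[J]_eq = 6.81 M

Q₀ = 3.6055e+04 vs Keq = 7075 ⇒ Q>K, reverse
Step 1:
                  J         M         X
  I           6.805   0.02199     2.609
  C        0.005272   0.01582 -0.005272
  E            6.81   0.03781     2.604
  solve Keq expr → x = -0.005272; check Q = 7075
Then remove 0.6223 M of X.
Step 2:
                  J         M         X
  I            6.81   0.03781     1.981
  C       -0.001094 -0.003282  0.001094
  E           6.809   0.03452     1.983
  solve Keq expr → x = 0.001094; check Q = 7075
Then add 0.5379 M of X.
Step 3:
                  J         M         X
  I           6.809   0.03452      2.52
  C       9.5657e-04   0.00287 -9.5657e-04
  E            6.81   0.03739     2.519
  solve Keq expr → x = -9.5657e-04; check Q = 7075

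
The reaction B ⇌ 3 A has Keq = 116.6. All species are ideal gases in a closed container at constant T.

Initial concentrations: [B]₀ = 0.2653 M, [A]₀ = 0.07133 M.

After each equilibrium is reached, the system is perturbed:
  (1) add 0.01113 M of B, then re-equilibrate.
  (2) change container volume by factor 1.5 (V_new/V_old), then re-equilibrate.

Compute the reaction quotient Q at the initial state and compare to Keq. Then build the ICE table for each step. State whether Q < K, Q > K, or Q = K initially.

Q₀ = 0.001368; Q < K (proceeds forward)

Q₀ = 0.001368 vs Keq = 116.6 ⇒ Q<K, forward
Step 1:
                  B         A
  I          0.2653   0.07133
  C           -0.26      0.78
  E        0.005292    0.8514
  solve Keq expr → x = 0.26; check Q = 116.6
Then add 0.01113 M of B.
Step 2:
                  B         A
  I         0.01642    0.8514
  C        -0.01052   0.03156
  E        0.005903    0.8829
  solve Keq expr → x = 0.01052; check Q = 116.6
Then change container volume by factor 1.5 (V_new/V_old).
Step 3:
                  B         A
  I        0.003935    0.5886
  C       -0.002129  0.006386
  E        0.001807     0.595
  solve Keq expr → x = 0.002129; check Q = 116.6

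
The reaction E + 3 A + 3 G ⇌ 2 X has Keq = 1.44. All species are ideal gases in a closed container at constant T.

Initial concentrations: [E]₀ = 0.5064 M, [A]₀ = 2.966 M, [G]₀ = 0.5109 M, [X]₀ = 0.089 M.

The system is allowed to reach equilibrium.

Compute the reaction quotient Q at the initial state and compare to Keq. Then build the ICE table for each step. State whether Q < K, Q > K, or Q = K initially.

Q₀ = 0.004495 vs Keq = 1.44 ⇒ Q<K, forward
Step 1:
                  E         A         G         X
  Initial    0.5064     2.966    0.5109     0.089
  Change    -0.1035   -0.3104   -0.3104    0.2069
  Equil      0.4029     2.656    0.2005    0.2959
  solve Keq expr → x = 0.1035; check Q = 1.44

Q₀ = 0.004495; Q < K (proceeds forward)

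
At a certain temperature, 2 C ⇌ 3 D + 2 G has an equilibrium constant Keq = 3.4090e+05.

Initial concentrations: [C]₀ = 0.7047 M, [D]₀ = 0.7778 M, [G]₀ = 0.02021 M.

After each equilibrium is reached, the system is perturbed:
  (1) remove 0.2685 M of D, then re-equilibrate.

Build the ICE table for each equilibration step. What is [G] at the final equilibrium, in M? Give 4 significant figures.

Q₀ = 3.8702e-04 vs Keq = 3.4090e+05 ⇒ Q<K, forward
Step 1:
                    C           D           G
  I            0.7047      0.7778     0.02021
  C           -0.7016       1.052      0.7016
  E          0.003061        1.83      0.7218
  solve Keq expr → x = 0.3508; check Q = 3.4090e+05
Then remove 0.2685 M of D.
Step 2:
                    C           D           G
  I          0.003061       1.562      0.7218
  C       -6.4390e-04  9.6584e-04  6.4390e-04
  E          0.002417       1.563      0.7225
  solve Keq expr → x = 3.2195e-04; check Q = 3.4090e+05

[G]_eq = 0.7225 M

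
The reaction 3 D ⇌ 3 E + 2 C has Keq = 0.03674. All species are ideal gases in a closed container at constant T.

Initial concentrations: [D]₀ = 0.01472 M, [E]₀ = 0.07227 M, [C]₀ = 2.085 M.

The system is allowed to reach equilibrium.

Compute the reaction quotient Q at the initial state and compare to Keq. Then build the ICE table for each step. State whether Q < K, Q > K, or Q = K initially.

Q₀ = 514.5 vs Keq = 0.03674 ⇒ Q>K, reverse
Step 1:
                  D         E         C
  init      0.01472   0.07227     2.085
  Δ          0.0574   -0.0574  -0.03827
  eq        0.07212   0.01487     2.047
  solve Keq expr → x = -0.01913; check Q = 0.03674

Q₀ = 514.5; Q > K (proceeds reverse)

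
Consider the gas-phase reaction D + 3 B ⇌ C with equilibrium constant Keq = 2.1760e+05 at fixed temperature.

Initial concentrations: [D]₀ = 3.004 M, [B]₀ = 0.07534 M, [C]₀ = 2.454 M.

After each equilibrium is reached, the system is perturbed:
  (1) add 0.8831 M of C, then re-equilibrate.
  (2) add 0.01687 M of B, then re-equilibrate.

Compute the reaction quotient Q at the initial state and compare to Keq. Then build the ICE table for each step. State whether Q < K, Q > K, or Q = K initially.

Q₀ = 1910 vs Keq = 2.1760e+05 ⇒ Q<K, forward
Step 1:
                   D          B          C
  I            3.004    0.07534      2.454
  C         -0.01991   -0.05972    0.01991
  E            2.984    0.01562      2.474
  solve Keq expr → x = 0.01991; check Q = 2.1760e+05
Then add 0.8831 M of C.
Step 2:
                   D          B          C
  I            2.984    0.01562      3.357
  C       5.5694e-04   0.001671 -5.5694e-04
  E            2.985    0.01729      3.356
  solve Keq expr → x = -5.5694e-04; check Q = 2.1760e+05
Then add 0.01687 M of B.
Step 3:
                   D          B          C
  I            2.985    0.03416      3.356
  C        -0.005616   -0.01685   0.005616
  E            2.979    0.01731      3.362
  solve Keq expr → x = 0.005616; check Q = 2.1760e+05

Q₀ = 1910; Q < K (proceeds forward)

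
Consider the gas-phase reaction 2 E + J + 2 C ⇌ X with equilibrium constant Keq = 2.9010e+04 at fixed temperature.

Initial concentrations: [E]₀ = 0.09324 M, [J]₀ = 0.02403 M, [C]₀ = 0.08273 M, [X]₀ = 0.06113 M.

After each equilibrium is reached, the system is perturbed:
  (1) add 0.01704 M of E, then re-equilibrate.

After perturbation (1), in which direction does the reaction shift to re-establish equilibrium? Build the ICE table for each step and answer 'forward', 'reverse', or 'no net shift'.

Direction: forward

Q₀ = 4.2753e+04 vs Keq = 2.9010e+04 ⇒ Q>K, reverse
Step 1:
                   E          J          C          X
  Initial    0.09324    0.02403    0.08273    0.06113
  Change    0.005359   0.002679   0.005359  -0.002679
  Equil       0.0986    0.02671    0.08809    0.05845
  solve Keq expr → x = -0.002679; check Q = 2.9010e+04
Then add 0.01704 M of E.
Step 2:
                   E          J          C          X
  Initial     0.1156    0.02671    0.08809    0.05845
  Change   -0.004625  -0.002312  -0.004625   0.002312
  Equil        0.111     0.0244    0.08346    0.06076
  solve Keq expr → x = 0.002312; check Q = 2.9010e+04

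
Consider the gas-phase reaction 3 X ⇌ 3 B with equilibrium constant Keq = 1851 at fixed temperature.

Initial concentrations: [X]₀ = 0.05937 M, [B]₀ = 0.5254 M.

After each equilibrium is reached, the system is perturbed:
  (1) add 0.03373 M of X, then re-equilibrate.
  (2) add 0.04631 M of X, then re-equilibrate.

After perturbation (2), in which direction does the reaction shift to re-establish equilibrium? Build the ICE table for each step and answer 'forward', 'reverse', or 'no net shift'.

Direction: forward

Q₀ = 693.1 vs Keq = 1851 ⇒ Q<K, forward
Step 1:
                    X           B
  init        0.05937      0.5254
  Δ          -0.01533     0.01533
  eq          0.04404      0.5407
  solve Keq expr → x = 0.00511; check Q = 1851
Then add 0.03373 M of X.
Step 2:
                    X           B
  init        0.07777      0.5407
  Δ          -0.03119     0.03119
  eq          0.04658      0.5719
  solve Keq expr → x = 0.0104; check Q = 1851
Then add 0.04631 M of X.
Step 3:
                    X           B
  init        0.09289      0.5719
  Δ          -0.04282     0.04282
  eq          0.05007      0.6147
  solve Keq expr → x = 0.01427; check Q = 1851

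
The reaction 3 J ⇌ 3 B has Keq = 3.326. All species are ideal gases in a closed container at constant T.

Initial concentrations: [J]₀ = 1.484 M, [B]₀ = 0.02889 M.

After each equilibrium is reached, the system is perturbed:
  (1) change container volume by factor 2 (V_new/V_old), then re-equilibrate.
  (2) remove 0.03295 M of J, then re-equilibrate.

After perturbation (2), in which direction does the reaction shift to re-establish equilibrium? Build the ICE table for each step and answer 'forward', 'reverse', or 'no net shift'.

Q₀ = 7.3780e-06 vs Keq = 3.326 ⇒ Q<K, forward
Step 1:
                  J         B
  I           1.484   0.02889
  C         -0.8771    0.8771
  E          0.6069     0.906
  solve Keq expr → x = 0.2924; check Q = 3.326
Then change container volume by factor 2 (V_new/V_old).
Step 2:
                  J         B
  I          0.3035     0.453
  C               0         0
  E          0.3035     0.453
  solve Keq expr → x = 0; check Q = 3.326
Then remove 0.03295 M of J.
Step 3:
                  J         B
  I          0.2705     0.453
  C         0.01973  -0.01973
  E          0.2902    0.4333
  solve Keq expr → x = -0.006577; check Q = 3.326

Direction: reverse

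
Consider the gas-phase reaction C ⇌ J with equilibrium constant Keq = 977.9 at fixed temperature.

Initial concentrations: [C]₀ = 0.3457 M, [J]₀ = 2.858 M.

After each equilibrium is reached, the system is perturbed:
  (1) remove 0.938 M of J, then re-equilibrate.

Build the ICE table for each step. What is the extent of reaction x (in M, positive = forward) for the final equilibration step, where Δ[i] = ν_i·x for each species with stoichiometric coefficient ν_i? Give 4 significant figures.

Q₀ = 8.267 vs Keq = 977.9 ⇒ Q<K, forward
Step 1:
                   C          J
  Initial     0.3457      2.858
  Change     -0.3424     0.3424
  Equil     0.003273        3.2
  solve Keq expr → x = 0.3424; check Q = 977.9
Then remove 0.938 M of J.
Step 2:
                   C          J
  Initial   0.003273      2.262
  Change  -9.5822e-04 9.5822e-04
  Equil     0.002315      2.263
  solve Keq expr → x = 9.5822e-04; check Q = 977.9

x = 9.5822e-04 M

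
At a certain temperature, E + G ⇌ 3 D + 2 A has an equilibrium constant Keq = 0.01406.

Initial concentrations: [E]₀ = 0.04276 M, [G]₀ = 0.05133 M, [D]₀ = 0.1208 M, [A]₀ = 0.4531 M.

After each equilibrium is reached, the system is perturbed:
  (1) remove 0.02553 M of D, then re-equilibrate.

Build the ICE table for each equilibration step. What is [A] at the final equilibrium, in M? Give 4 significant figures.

[A]_eq = 0.4316 M

Q₀ = 0.1649 vs Keq = 0.01406 ⇒ Q>K, reverse
Step 1:
                    E           G           D           A
  Initial     0.04276     0.05133      0.1208      0.4531
  Change      0.01723     0.01723     -0.0517    -0.03446
  Equil       0.05999     0.06856      0.0691      0.4186
  solve Keq expr → x = -0.01723; check Q = 0.01406
Then remove 0.02553 M of D.
Step 2:
                    E           G           D           A
  Initial     0.05999     0.06856     0.04357      0.4186
  Change    -0.006492   -0.006492     0.01948     0.01298
  Equil        0.0535     0.06207     0.06305      0.4316
  solve Keq expr → x = 0.006492; check Q = 0.01406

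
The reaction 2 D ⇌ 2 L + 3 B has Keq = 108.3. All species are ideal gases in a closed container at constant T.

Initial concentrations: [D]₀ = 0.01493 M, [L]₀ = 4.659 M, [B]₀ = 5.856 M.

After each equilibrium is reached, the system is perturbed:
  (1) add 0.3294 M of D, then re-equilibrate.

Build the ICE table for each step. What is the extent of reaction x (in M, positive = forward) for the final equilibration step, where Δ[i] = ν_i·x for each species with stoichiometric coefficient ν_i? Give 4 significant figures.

x = 0.05871 M

Q₀ = 1.9556e+07 vs Keq = 108.3 ⇒ Q>K, reverse
Step 1:
                  D         L         B
  init      0.01493     4.659     5.856
  Δ           1.698    -1.698    -2.547
  eq          1.713     2.961     3.309
  solve Keq expr → x = -0.8489; check Q = 108.3
Then add 0.3294 M of D.
Step 2:
                  D         L         B
  init        2.042     2.961     3.309
  Δ         -0.1174    0.1174    0.1761
  eq          1.925     3.079     3.485
  solve Keq expr → x = 0.05871; check Q = 108.3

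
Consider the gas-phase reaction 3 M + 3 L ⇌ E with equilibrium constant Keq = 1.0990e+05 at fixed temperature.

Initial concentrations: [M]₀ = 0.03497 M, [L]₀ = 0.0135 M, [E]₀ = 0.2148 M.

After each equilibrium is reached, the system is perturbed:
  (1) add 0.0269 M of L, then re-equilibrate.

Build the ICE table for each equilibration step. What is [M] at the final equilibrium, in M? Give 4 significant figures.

[M]_eq = 0.1069 M

Q₀ = 2.0415e+09 vs Keq = 1.0990e+05 ⇒ Q>K, reverse
Step 1:
                   M          L          E
  Initial    0.03497     0.0135     0.2148
  Change     0.08549    0.08549    -0.0285
  Equil       0.1205    0.09899     0.1863
  solve Keq expr → x = -0.0285; check Q = 1.0990e+05
Then add 0.0269 M of L.
Step 2:
                   M          L          E
  Initial     0.1205     0.1259     0.1863
  Change    -0.01351   -0.01351   0.004502
  Equil       0.1069     0.1124     0.1908
  solve Keq expr → x = 0.004502; check Q = 1.0990e+05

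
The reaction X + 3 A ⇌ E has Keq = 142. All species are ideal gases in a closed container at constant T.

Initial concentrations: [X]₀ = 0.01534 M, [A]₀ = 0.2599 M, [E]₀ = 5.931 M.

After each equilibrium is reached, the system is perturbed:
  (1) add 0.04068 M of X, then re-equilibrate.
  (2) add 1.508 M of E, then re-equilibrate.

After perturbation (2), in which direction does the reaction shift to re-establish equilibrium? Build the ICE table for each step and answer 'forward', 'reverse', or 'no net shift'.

Direction: reverse

Q₀ = 2.2023e+04 vs Keq = 142 ⇒ Q>K, reverse
Step 1:
                    X           A           E
  init        0.01534      0.2599       5.931
  Δ            0.1311      0.3934     -0.1311
  eq           0.1465      0.6533         5.8
  solve Keq expr → x = -0.1311; check Q = 142
Then add 0.04068 M of X.
Step 2:
                    X           A           E
  init         0.1872      0.6533         5.8
  Δ          -0.01233    -0.03698     0.01233
  eq           0.1748      0.6163       5.812
  solve Keq expr → x = 0.01233; check Q = 142
Then add 1.508 M of E.
Step 3:
                    X           A           E
  init         0.1748      0.6163        7.32
  Δ            0.0116     0.03481     -0.0116
  eq           0.1864      0.6511       7.309
  solve Keq expr → x = -0.0116; check Q = 142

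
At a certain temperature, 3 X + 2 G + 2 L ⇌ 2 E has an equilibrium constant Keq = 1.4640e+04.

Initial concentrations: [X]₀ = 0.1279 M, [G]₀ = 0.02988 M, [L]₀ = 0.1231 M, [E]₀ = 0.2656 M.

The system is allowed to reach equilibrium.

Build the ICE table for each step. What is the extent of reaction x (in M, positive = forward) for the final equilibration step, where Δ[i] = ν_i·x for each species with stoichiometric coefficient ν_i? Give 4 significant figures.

Q₀ = 2.4921e+06 vs Keq = 1.4640e+04 ⇒ Q>K, reverse
Step 1:
                   X          G          L          E
  Initial     0.1279    0.02988     0.1231     0.2656
  Change     0.09071    0.06047    0.06047   -0.06047
  Equil       0.2186    0.09035     0.1836     0.2051
  solve Keq expr → x = -0.03024; check Q = 1.4640e+04

x = -0.03024 M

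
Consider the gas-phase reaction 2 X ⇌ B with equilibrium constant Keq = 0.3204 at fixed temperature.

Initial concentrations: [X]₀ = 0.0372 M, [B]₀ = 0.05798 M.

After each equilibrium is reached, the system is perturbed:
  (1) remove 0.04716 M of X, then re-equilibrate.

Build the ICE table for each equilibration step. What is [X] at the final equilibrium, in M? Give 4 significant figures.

Q₀ = 41.9 vs Keq = 0.3204 ⇒ Q>K, reverse
Step 1:
                    X           B
  init         0.0372     0.05798
  Δ            0.1033    -0.05165
  eq           0.1405    0.006326
  solve Keq expr → x = -0.05165; check Q = 0.3204
Then remove 0.04716 M of X.
Step 2:
                    X           B
  init        0.09335    0.006326
  Δ          0.006289   -0.003145
  eq          0.09964    0.003181
  solve Keq expr → x = -0.003145; check Q = 0.3204

[X]_eq = 0.09964 M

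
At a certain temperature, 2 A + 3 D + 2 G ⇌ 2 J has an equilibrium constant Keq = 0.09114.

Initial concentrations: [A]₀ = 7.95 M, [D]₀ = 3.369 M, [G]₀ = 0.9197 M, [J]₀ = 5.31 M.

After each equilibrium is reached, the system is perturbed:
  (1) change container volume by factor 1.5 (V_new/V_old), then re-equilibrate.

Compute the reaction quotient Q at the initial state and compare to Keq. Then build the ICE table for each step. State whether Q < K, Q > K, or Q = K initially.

Q₀ = 0.01379 vs Keq = 0.09114 ⇒ Q<K, forward
Step 1:
                    A           D           G           J
  Initial        7.95       3.369      0.9197        5.31
  Change       -0.385     -0.5775      -0.385       0.385
  Equil         7.565       2.791      0.5347       5.695
  solve Keq expr → x = 0.1925; check Q = 0.09114
Then change container volume by factor 1.5 (V_new/V_old).
Step 2:
                    A           D           G           J
  Initial       5.043       1.861      0.3564       3.797
  Change       0.2794       0.419      0.2794     -0.2794
  Equil         5.323        2.28      0.6358       3.517
  solve Keq expr → x = -0.1397; check Q = 0.09114

Q₀ = 0.01379; Q < K (proceeds forward)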